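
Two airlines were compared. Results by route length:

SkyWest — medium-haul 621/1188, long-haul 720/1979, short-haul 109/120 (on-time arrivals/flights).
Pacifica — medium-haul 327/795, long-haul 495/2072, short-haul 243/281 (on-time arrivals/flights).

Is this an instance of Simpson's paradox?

No

Medium-haul: SkyWest 621/1188 = 52.3%, Pacifica 327/795 = 41.1% → SkyWest
Long-haul: SkyWest 720/1979 = 36.4%, Pacifica 495/2072 = 23.9% → SkyWest
Short-haul: SkyWest 109/120 = 90.8%, Pacifica 243/281 = 86.5% → SkyWest
Overall: SkyWest 1450/3287 = 44.1%, Pacifica 1065/3148 = 33.8% → SkyWest
SkyWest wins overall and in every route group — no reversal.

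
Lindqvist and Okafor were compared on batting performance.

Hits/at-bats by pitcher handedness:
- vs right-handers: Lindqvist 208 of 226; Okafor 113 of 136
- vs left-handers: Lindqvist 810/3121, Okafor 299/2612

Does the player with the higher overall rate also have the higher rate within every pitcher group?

Yes

Vs right-handers: Lindqvist 208/226 = 92.0%, Okafor 113/136 = 83.1% → Lindqvist
Vs left-handers: Lindqvist 810/3121 = 26.0%, Okafor 299/2612 = 11.4% → Lindqvist
Overall: Lindqvist 1018/3347 = 30.4%, Okafor 412/2748 = 15.0% → Lindqvist
Lindqvist wins overall and in every pitcher group — no reversal.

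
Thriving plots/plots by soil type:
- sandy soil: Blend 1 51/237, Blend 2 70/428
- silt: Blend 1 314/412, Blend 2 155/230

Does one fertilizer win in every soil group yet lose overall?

No

Sandy soil: Blend 1 51/237 = 21.5%, Blend 2 70/428 = 16.4% → Blend 1
Silt: Blend 1 314/412 = 76.2%, Blend 2 155/230 = 67.4% → Blend 1
Overall: Blend 1 365/649 = 56.2%, Blend 2 225/658 = 34.2% → Blend 1
Blend 1 wins overall and in every soil group — no reversal.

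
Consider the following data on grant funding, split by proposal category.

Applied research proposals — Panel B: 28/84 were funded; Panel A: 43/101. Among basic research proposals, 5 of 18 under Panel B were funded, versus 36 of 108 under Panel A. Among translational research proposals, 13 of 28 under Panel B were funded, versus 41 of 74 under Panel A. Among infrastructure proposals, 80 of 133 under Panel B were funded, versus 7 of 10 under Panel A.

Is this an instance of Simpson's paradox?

Yes

Applied research: Panel B 28/84 = 33.3%, Panel A 43/101 = 42.6% → Panel A
Basic research: Panel B 5/18 = 27.8%, Panel A 36/108 = 33.3% → Panel A
Translational research: Panel B 13/28 = 46.4%, Panel A 41/74 = 55.4% → Panel A
Infrastructure: Panel B 80/133 = 60.2%, Panel A 7/10 = 70.0% → Panel A
Overall: Panel B 126/263 = 47.9%, Panel A 127/293 = 43.3% → Panel B
Panel A wins each proposal group but Panel B wins overall — the comparison reverses. Panel A's proposals skew toward basic research, which has a lower base rate.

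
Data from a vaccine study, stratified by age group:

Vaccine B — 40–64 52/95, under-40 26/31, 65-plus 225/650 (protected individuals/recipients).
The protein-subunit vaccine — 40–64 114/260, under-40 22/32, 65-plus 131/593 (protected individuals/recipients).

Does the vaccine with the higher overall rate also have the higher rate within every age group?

Yes

40–64: Vaccine B 52/95 = 54.7%, the protein-subunit vaccine 114/260 = 43.8% → Vaccine B
Under-40: Vaccine B 26/31 = 83.9%, the protein-subunit vaccine 22/32 = 68.8% → Vaccine B
65-plus: Vaccine B 225/650 = 34.6%, the protein-subunit vaccine 131/593 = 22.1% → Vaccine B
Overall: Vaccine B 303/776 = 39.0%, the protein-subunit vaccine 267/885 = 30.2% → Vaccine B
Vaccine B wins overall and in every age group — no reversal.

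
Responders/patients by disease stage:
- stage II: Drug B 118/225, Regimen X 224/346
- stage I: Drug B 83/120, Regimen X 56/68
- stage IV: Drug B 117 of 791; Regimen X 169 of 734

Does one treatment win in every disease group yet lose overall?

No

Stage II: Drug B 118/225 = 52.4%, Regimen X 224/346 = 64.7% → Regimen X
Stage I: Drug B 83/120 = 69.2%, Regimen X 56/68 = 82.4% → Regimen X
Stage IV: Drug B 117/791 = 14.8%, Regimen X 169/734 = 23.0% → Regimen X
Overall: Drug B 318/1136 = 28.0%, Regimen X 449/1148 = 39.1% → Regimen X
Regimen X wins overall and in every disease group — no reversal.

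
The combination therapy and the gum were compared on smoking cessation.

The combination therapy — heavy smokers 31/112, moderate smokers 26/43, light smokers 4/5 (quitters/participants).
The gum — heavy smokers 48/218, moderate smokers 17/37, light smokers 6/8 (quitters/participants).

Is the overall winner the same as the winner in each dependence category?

Yes

Heavy smokers: the combination therapy 31/112 = 27.7%, the gum 48/218 = 22.0% → the combination therapy
Moderate smokers: the combination therapy 26/43 = 60.5%, the gum 17/37 = 45.9% → the combination therapy
Light smokers: the combination therapy 4/5 = 80.0%, the gum 6/8 = 75.0% → the combination therapy
Overall: the combination therapy 61/160 = 38.1%, the gum 71/263 = 27.0% → the combination therapy
The combination therapy wins overall and in every dependence group — no reversal.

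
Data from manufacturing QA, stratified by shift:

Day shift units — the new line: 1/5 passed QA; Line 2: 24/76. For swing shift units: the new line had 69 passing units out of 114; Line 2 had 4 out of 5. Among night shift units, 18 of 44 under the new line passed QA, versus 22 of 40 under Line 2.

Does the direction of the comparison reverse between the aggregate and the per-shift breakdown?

Day shift: the new line 1/5 = 20.0%, Line 2 24/76 = 31.6% → Line 2
Swing shift: the new line 69/114 = 60.5%, Line 2 4/5 = 80.0% → Line 2
Night shift: the new line 18/44 = 40.9%, Line 2 22/40 = 55.0% → Line 2
Overall: the new line 88/163 = 54.0%, Line 2 50/121 = 41.3% → the new line
Line 2 wins each shift group but the new line wins overall — the comparison reverses. Line 2's units skew toward day shift, which has a lower base rate.

Yes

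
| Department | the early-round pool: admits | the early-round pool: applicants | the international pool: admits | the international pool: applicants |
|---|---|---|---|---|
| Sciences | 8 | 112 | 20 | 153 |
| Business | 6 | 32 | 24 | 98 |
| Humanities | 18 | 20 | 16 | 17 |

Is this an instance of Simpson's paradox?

Sciences: the early-round pool 8/112 = 7.1%, the international pool 20/153 = 13.1% → the international pool
Business: the early-round pool 6/32 = 18.8%, the international pool 24/98 = 24.5% → the international pool
Humanities: the early-round pool 18/20 = 90.0%, the international pool 16/17 = 94.1% → the international pool
Overall: the early-round pool 32/164 = 19.5%, the international pool 60/268 = 22.4% → the international pool
The international pool wins overall and in every department group — no reversal.

No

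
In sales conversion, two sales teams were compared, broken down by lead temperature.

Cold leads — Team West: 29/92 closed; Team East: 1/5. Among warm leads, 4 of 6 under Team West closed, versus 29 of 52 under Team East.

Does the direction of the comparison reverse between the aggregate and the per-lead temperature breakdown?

Cold: Team West 29/92 = 31.5%, Team East 1/5 = 20.0% → Team West
Warm: Team West 4/6 = 66.7%, Team East 29/52 = 55.8% → Team West
Overall: Team West 33/98 = 33.7%, Team East 30/57 = 52.6% → Team East
Team West wins each lead group but Team East wins overall — the comparison reverses. Team West's leads skew toward cold, which has a lower base rate.

Yes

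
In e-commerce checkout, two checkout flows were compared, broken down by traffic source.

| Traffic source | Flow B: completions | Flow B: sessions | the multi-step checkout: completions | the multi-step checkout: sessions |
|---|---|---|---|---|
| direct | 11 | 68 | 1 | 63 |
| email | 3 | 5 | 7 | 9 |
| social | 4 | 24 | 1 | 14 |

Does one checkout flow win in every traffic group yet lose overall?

Direct: Flow B 11/68 = 16.2%, the multi-step checkout 1/63 = 1.6% → Flow B
Email: Flow B 3/5 = 60.0%, the multi-step checkout 7/9 = 77.8% → the multi-step checkout
Social: Flow B 4/24 = 16.7%, the multi-step checkout 1/14 = 7.1% → Flow B
Overall: Flow B 18/97 = 18.6%, the multi-step checkout 9/86 = 10.5% → Flow B
Neither sweeps: Flow B wins 2 of 3 groups, the multi-step checkout wins 1. Flow B wins overall but not every group — no Simpson reversal.

No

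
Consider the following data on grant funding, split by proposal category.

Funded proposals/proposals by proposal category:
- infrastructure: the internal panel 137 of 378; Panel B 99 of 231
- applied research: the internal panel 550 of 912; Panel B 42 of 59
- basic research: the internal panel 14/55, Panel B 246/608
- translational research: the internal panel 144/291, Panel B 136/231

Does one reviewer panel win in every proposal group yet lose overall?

Yes

Infrastructure: the internal panel 137/378 = 36.2%, Panel B 99/231 = 42.9% → Panel B
Applied research: the internal panel 550/912 = 60.3%, Panel B 42/59 = 71.2% → Panel B
Basic research: the internal panel 14/55 = 25.5%, Panel B 246/608 = 40.5% → Panel B
Translational research: the internal panel 144/291 = 49.5%, Panel B 136/231 = 58.9% → Panel B
Overall: the internal panel 845/1636 = 51.7%, Panel B 523/1129 = 46.3% → the internal panel
Panel B wins each proposal group but the internal panel wins overall — the comparison reverses. Panel B's proposals skew toward basic research, which has a lower base rate.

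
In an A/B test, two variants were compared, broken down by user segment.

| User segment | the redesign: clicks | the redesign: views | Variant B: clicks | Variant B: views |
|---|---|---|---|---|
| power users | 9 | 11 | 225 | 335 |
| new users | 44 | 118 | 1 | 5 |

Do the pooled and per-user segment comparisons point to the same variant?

Power users: the redesign 9/11 = 81.8%, Variant B 225/335 = 67.2% → the redesign
New users: the redesign 44/118 = 37.3%, Variant B 1/5 = 20.0% → the redesign
Overall: the redesign 53/129 = 41.1%, Variant B 226/340 = 66.5% → Variant B
The redesign wins each user group but Variant B wins overall — the comparison reverses. The redesign's views skew toward new users, which has a lower base rate.

No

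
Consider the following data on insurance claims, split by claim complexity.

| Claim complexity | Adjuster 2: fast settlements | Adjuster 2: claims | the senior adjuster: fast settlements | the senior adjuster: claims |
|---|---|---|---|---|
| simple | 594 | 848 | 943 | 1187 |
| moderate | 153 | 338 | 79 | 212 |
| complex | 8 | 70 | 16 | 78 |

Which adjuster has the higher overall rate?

the senior adjuster

Simple: Adjuster 2 594/848 = 70.0%, the senior adjuster 943/1187 = 79.4% → the senior adjuster
Moderate: Adjuster 2 153/338 = 45.3%, the senior adjuster 79/212 = 37.3% → Adjuster 2
Complex: Adjuster 2 8/70 = 11.4%, the senior adjuster 16/78 = 20.5% → the senior adjuster
Overall: Adjuster 2 755/1256 = 60.1%, the senior adjuster 1038/1477 = 70.3% → the senior adjuster
(Neither sweeps every claim group, but the senior adjuster has the higher pooled rate.)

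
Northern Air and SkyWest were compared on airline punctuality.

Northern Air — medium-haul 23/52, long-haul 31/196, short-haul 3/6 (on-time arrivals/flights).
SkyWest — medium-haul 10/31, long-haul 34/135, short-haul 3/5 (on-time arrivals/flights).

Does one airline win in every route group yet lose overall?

No

Medium-haul: Northern Air 23/52 = 44.2%, SkyWest 10/31 = 32.3% → Northern Air
Long-haul: Northern Air 31/196 = 15.8%, SkyWest 34/135 = 25.2% → SkyWest
Short-haul: Northern Air 3/6 = 50.0%, SkyWest 3/5 = 60.0% → SkyWest
Overall: Northern Air 57/254 = 22.4%, SkyWest 47/171 = 27.5% → SkyWest
Neither sweeps: Northern Air wins 1 of 3 groups, SkyWest wins 2. SkyWest wins overall but not every group — no Simpson reversal.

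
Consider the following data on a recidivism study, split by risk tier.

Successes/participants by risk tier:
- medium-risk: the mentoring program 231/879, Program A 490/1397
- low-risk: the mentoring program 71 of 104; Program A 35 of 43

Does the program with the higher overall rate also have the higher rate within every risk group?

Medium-risk: the mentoring program 231/879 = 26.3%, Program A 490/1397 = 35.1% → Program A
Low-risk: the mentoring program 71/104 = 68.3%, Program A 35/43 = 81.4% → Program A
Overall: the mentoring program 302/983 = 30.7%, Program A 525/1440 = 36.5% → Program A
Program A wins overall and in every risk group — no reversal.

Yes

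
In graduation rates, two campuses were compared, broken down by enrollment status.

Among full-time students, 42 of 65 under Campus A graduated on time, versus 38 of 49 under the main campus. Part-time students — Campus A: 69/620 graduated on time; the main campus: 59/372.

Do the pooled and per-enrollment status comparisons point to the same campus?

Full-time: Campus A 42/65 = 64.6%, the main campus 38/49 = 77.6% → the main campus
Part-time: Campus A 69/620 = 11.1%, the main campus 59/372 = 15.9% → the main campus
Overall: Campus A 111/685 = 16.2%, the main campus 97/421 = 23.0% → the main campus
The main campus wins overall and in every enrollment group — no reversal.

Yes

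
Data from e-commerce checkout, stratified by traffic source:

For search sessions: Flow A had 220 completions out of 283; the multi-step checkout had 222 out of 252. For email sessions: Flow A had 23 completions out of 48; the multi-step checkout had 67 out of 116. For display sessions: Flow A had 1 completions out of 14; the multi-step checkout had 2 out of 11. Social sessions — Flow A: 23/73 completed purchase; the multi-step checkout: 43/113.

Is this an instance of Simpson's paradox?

No

Search: Flow A 220/283 = 77.7%, the multi-step checkout 222/252 = 88.1% → the multi-step checkout
Email: Flow A 23/48 = 47.9%, the multi-step checkout 67/116 = 57.8% → the multi-step checkout
Display: Flow A 1/14 = 7.1%, the multi-step checkout 2/11 = 18.2% → the multi-step checkout
Social: Flow A 23/73 = 31.5%, the multi-step checkout 43/113 = 38.1% → the multi-step checkout
Overall: Flow A 267/418 = 63.9%, the multi-step checkout 334/492 = 67.9% → the multi-step checkout
The multi-step checkout wins overall and in every traffic group — no reversal.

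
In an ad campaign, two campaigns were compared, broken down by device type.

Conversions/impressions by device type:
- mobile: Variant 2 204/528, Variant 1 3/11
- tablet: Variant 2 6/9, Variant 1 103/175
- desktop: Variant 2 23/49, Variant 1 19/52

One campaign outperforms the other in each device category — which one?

Variant 2

Mobile: Variant 2 204/528 = 38.6%, Variant 1 3/11 = 27.3% → Variant 2
Tablet: Variant 2 6/9 = 66.7%, Variant 1 103/175 = 58.9% → Variant 2
Desktop: Variant 2 23/49 = 46.9%, Variant 1 19/52 = 36.5% → Variant 2
Variant 2 has the higher rate in all 3 groups.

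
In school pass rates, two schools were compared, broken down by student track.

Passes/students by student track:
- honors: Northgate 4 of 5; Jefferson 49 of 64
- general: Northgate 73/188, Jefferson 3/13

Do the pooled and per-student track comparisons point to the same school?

No

Honors: Northgate 4/5 = 80.0%, Jefferson 49/64 = 76.6% → Northgate
General: Northgate 73/188 = 38.8%, Jefferson 3/13 = 23.1% → Northgate
Overall: Northgate 77/193 = 39.9%, Jefferson 52/77 = 67.5% → Jefferson
Northgate wins each student group but Jefferson wins overall — the comparison reverses. Northgate's students skew toward general, which has a lower base rate.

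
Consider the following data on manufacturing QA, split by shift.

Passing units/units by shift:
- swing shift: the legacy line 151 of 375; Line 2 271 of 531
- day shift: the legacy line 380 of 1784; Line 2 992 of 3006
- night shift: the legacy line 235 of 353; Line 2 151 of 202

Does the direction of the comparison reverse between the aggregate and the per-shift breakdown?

Swing shift: the legacy line 151/375 = 40.3%, Line 2 271/531 = 51.0% → Line 2
Day shift: the legacy line 380/1784 = 21.3%, Line 2 992/3006 = 33.0% → Line 2
Night shift: the legacy line 235/353 = 66.6%, Line 2 151/202 = 74.8% → Line 2
Overall: the legacy line 766/2512 = 30.5%, Line 2 1414/3739 = 37.8% → Line 2
Line 2 wins overall and in every shift group — no reversal.

No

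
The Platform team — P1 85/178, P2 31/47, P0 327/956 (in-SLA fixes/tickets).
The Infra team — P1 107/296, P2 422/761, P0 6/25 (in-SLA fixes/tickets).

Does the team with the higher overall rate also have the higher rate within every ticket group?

P1: the Platform team 85/178 = 47.8%, the Infra team 107/296 = 36.1% → the Platform team
P2: the Platform team 31/47 = 66.0%, the Infra team 422/761 = 55.5% → the Platform team
P0: the Platform team 327/956 = 34.2%, the Infra team 6/25 = 24.0% → the Platform team
Overall: the Platform team 443/1181 = 37.5%, the Infra team 535/1082 = 49.4% → the Infra team
The Platform team wins each ticket group but the Infra team wins overall — the comparison reverses. The Platform team's tickets skew toward P0, which has a lower base rate.

No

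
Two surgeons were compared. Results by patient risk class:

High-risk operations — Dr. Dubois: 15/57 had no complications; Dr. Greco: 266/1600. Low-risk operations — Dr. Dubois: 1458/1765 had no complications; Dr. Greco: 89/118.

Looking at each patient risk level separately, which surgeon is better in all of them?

Dr. Dubois

High-risk: Dr. Dubois 15/57 = 26.3%, Dr. Greco 266/1600 = 16.6% → Dr. Dubois
Low-risk: Dr. Dubois 1458/1765 = 82.6%, Dr. Greco 89/118 = 75.4% → Dr. Dubois
Dr. Dubois has the higher rate in both groups.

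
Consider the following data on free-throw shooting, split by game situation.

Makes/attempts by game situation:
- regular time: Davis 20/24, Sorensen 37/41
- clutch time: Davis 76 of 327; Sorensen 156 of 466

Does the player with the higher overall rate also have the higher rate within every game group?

Regular time: Davis 20/24 = 83.3%, Sorensen 37/41 = 90.2% → Sorensen
Clutch time: Davis 76/327 = 23.2%, Sorensen 156/466 = 33.5% → Sorensen
Overall: Davis 96/351 = 27.4%, Sorensen 193/507 = 38.1% → Sorensen
Sorensen wins overall and in every game group — no reversal.

Yes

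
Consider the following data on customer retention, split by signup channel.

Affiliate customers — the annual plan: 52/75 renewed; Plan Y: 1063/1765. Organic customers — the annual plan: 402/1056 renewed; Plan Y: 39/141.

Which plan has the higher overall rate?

Plan Y

Affiliate: the annual plan 52/75 = 69.3%, Plan Y 1063/1765 = 60.2% → the annual plan
Organic: the annual plan 402/1056 = 38.1%, Plan Y 39/141 = 27.7% → the annual plan
Overall: the annual plan 454/1131 = 40.1%, Plan Y 1102/1906 = 57.8% → Plan Y
(The annual plan wins every signup group but Plan Y wins overall — the annual plan's customers skew toward the low-rate organic group.)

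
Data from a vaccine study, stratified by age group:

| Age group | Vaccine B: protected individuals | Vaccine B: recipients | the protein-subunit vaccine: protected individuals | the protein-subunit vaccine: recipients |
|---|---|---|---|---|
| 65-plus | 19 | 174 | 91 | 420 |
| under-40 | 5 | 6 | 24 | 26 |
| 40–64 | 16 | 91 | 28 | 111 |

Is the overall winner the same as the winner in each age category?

65-plus: Vaccine B 19/174 = 10.9%, the protein-subunit vaccine 91/420 = 21.7% → the protein-subunit vaccine
Under-40: Vaccine B 5/6 = 83.3%, the protein-subunit vaccine 24/26 = 92.3% → the protein-subunit vaccine
40–64: Vaccine B 16/91 = 17.6%, the protein-subunit vaccine 28/111 = 25.2% → the protein-subunit vaccine
Overall: Vaccine B 40/271 = 14.8%, the protein-subunit vaccine 143/557 = 25.7% → the protein-subunit vaccine
The protein-subunit vaccine wins overall and in every age group — no reversal.

Yes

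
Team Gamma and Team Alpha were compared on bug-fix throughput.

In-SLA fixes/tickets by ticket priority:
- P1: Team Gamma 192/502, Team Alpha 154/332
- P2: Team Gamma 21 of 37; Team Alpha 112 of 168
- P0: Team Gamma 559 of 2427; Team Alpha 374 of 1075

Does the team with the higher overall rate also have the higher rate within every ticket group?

P1: Team Gamma 192/502 = 38.2%, Team Alpha 154/332 = 46.4% → Team Alpha
P2: Team Gamma 21/37 = 56.8%, Team Alpha 112/168 = 66.7% → Team Alpha
P0: Team Gamma 559/2427 = 23.0%, Team Alpha 374/1075 = 34.8% → Team Alpha
Overall: Team Gamma 772/2966 = 26.0%, Team Alpha 640/1575 = 40.6% → Team Alpha
Team Alpha wins overall and in every ticket group — no reversal.

Yes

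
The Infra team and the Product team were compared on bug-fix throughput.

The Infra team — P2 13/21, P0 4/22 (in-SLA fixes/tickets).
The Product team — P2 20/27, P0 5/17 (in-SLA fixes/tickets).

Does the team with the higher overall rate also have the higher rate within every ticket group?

Yes

P2: the Infra team 13/21 = 61.9%, the Product team 20/27 = 74.1% → the Product team
P0: the Infra team 4/22 = 18.2%, the Product team 5/17 = 29.4% → the Product team
Overall: the Infra team 17/43 = 39.5%, the Product team 25/44 = 56.8% → the Product team
The Product team wins overall and in every ticket group — no reversal.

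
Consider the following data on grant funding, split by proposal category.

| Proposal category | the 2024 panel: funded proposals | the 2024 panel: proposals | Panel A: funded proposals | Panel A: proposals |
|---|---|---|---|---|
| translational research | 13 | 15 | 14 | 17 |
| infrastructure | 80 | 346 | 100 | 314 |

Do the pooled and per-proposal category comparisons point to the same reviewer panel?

No

Translational research: the 2024 panel 13/15 = 86.7%, Panel A 14/17 = 82.4% → the 2024 panel
Infrastructure: the 2024 panel 80/346 = 23.1%, Panel A 100/314 = 31.8% → Panel A
Overall: the 2024 panel 93/361 = 25.8%, Panel A 114/331 = 34.4% → Panel A
Neither sweeps: the 2024 panel wins 1 of 2 groups, Panel A wins 1. Panel A wins overall but not every group — no Simpson reversal.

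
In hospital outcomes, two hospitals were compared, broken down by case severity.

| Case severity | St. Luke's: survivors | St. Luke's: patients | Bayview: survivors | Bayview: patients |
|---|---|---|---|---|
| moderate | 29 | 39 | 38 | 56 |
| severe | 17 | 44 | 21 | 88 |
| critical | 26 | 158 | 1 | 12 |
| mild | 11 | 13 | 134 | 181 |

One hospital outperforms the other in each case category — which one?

St. Luke's

Moderate: St. Luke's 29/39 = 74.4%, Bayview 38/56 = 67.9% → St. Luke's
Severe: St. Luke's 17/44 = 38.6%, Bayview 21/88 = 23.9% → St. Luke's
Critical: St. Luke's 26/158 = 16.5%, Bayview 1/12 = 8.3% → St. Luke's
Mild: St. Luke's 11/13 = 84.6%, Bayview 134/181 = 74.0% → St. Luke's
St. Luke's has the higher rate in all 4 groups.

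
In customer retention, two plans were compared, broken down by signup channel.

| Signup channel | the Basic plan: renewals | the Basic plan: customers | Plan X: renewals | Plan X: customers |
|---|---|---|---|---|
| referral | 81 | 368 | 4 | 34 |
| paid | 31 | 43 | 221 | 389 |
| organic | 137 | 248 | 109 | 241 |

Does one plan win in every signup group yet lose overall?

Referral: the Basic plan 81/368 = 22.0%, Plan X 4/34 = 11.8% → the Basic plan
Paid: the Basic plan 31/43 = 72.1%, Plan X 221/389 = 56.8% → the Basic plan
Organic: the Basic plan 137/248 = 55.2%, Plan X 109/241 = 45.2% → the Basic plan
Overall: the Basic plan 249/659 = 37.8%, Plan X 334/664 = 50.3% → Plan X
The Basic plan wins each signup group but Plan X wins overall — the comparison reverses. The Basic plan's customers skew toward referral, which has a lower base rate.

Yes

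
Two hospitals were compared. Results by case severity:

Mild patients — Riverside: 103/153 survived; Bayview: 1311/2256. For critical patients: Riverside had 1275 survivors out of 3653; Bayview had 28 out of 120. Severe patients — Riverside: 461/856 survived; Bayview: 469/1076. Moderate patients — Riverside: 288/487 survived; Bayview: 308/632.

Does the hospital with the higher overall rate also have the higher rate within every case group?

No

Mild: Riverside 103/153 = 67.3%, Bayview 1311/2256 = 58.1% → Riverside
Critical: Riverside 1275/3653 = 34.9%, Bayview 28/120 = 23.3% → Riverside
Severe: Riverside 461/856 = 53.9%, Bayview 469/1076 = 43.6% → Riverside
Moderate: Riverside 288/487 = 59.1%, Bayview 308/632 = 48.7% → Riverside
Overall: Riverside 2127/5149 = 41.3%, Bayview 2116/4084 = 51.8% → Bayview
Riverside wins each case group but Bayview wins overall — the comparison reverses. Riverside's patients skew toward critical, which has a lower base rate.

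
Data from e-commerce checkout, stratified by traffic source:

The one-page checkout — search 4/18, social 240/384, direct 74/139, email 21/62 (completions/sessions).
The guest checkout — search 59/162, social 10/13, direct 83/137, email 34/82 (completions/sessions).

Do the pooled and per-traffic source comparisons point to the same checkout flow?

Search: the one-page checkout 4/18 = 22.2%, the guest checkout 59/162 = 36.4% → the guest checkout
Social: the one-page checkout 240/384 = 62.5%, the guest checkout 10/13 = 76.9% → the guest checkout
Direct: the one-page checkout 74/139 = 53.2%, the guest checkout 83/137 = 60.6% → the guest checkout
Email: the one-page checkout 21/62 = 33.9%, the guest checkout 34/82 = 41.5% → the guest checkout
Overall: the one-page checkout 339/603 = 56.2%, the guest checkout 186/394 = 47.2% → the one-page checkout
The guest checkout wins each traffic group but the one-page checkout wins overall — the comparison reverses. The guest checkout's sessions skew toward search, which has a lower base rate.

No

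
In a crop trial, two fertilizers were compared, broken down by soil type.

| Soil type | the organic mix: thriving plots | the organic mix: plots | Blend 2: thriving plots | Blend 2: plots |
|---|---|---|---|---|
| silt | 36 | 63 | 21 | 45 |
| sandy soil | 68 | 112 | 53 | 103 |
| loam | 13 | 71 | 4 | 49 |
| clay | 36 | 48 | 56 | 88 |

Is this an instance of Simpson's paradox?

No

Silt: the organic mix 36/63 = 57.1%, Blend 2 21/45 = 46.7% → the organic mix
Sandy soil: the organic mix 68/112 = 60.7%, Blend 2 53/103 = 51.5% → the organic mix
Loam: the organic mix 13/71 = 18.3%, Blend 2 4/49 = 8.2% → the organic mix
Clay: the organic mix 36/48 = 75.0%, Blend 2 56/88 = 63.6% → the organic mix
Overall: the organic mix 153/294 = 52.0%, Blend 2 134/285 = 47.0% → the organic mix
The organic mix wins overall and in every soil group — no reversal.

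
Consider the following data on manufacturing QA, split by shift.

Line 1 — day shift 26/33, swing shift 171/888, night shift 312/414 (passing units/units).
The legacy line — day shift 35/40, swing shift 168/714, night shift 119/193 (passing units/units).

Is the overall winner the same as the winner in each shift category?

No

Day shift: Line 1 26/33 = 78.8%, the legacy line 35/40 = 87.5% → the legacy line
Swing shift: Line 1 171/888 = 19.3%, the legacy line 168/714 = 23.5% → the legacy line
Night shift: Line 1 312/414 = 75.4%, the legacy line 119/193 = 61.7% → Line 1
Overall: Line 1 509/1335 = 38.1%, the legacy line 322/947 = 34.0% → Line 1
Neither sweeps: Line 1 wins 1 of 3 groups, the legacy line wins 2. Line 1 wins overall but not every group — no Simpson reversal.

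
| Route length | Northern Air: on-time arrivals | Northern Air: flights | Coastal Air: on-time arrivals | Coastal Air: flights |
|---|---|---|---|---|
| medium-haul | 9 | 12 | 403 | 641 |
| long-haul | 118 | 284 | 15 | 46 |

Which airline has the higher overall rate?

Coastal Air

Medium-haul: Northern Air 9/12 = 75.0%, Coastal Air 403/641 = 62.9% → Northern Air
Long-haul: Northern Air 118/284 = 41.5%, Coastal Air 15/46 = 32.6% → Northern Air
Overall: Northern Air 127/296 = 42.9%, Coastal Air 418/687 = 60.8% → Coastal Air
(Northern Air wins every route group but Coastal Air wins overall — Northern Air's flights skew toward the low-rate long-haul group.)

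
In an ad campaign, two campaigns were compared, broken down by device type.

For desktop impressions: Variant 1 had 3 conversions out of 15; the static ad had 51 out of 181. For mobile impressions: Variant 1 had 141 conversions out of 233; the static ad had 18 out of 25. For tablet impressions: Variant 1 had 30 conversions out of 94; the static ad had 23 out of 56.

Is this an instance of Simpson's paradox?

Desktop: Variant 1 3/15 = 20.0%, the static ad 51/181 = 28.2% → the static ad
Mobile: Variant 1 141/233 = 60.5%, the static ad 18/25 = 72.0% → the static ad
Tablet: Variant 1 30/94 = 31.9%, the static ad 23/56 = 41.1% → the static ad
Overall: Variant 1 174/342 = 50.9%, the static ad 92/262 = 35.1% → Variant 1
The static ad wins each device group but Variant 1 wins overall — the comparison reverses. The static ad's impressions skew toward desktop, which has a lower base rate.

Yes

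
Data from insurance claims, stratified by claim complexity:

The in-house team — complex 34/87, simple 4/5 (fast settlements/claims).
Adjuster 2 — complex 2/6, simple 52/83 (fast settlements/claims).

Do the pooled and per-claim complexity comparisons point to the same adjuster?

Complex: the in-house team 34/87 = 39.1%, Adjuster 2 2/6 = 33.3% → the in-house team
Simple: the in-house team 4/5 = 80.0%, Adjuster 2 52/83 = 62.7% → the in-house team
Overall: the in-house team 38/92 = 41.3%, Adjuster 2 54/89 = 60.7% → Adjuster 2
The in-house team wins each claim group but Adjuster 2 wins overall — the comparison reverses. The in-house team's claims skew toward complex, which has a lower base rate.

No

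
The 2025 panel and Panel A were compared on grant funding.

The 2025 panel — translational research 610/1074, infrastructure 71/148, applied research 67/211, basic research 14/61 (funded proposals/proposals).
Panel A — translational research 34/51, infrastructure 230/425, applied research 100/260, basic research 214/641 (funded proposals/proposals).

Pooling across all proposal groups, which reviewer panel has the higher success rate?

Translational research: the 2025 panel 610/1074 = 56.8%, Panel A 34/51 = 66.7% → Panel A
Infrastructure: the 2025 panel 71/148 = 48.0%, Panel A 230/425 = 54.1% → Panel A
Applied research: the 2025 panel 67/211 = 31.8%, Panel A 100/260 = 38.5% → Panel A
Basic research: the 2025 panel 14/61 = 23.0%, Panel A 214/641 = 33.4% → Panel A
Overall: the 2025 panel 762/1494 = 51.0%, Panel A 578/1377 = 42.0% → the 2025 panel
(Panel A wins every proposal group but the 2025 panel wins overall — Panel A's proposals skew toward the low-rate basic research group.)

the 2025 panel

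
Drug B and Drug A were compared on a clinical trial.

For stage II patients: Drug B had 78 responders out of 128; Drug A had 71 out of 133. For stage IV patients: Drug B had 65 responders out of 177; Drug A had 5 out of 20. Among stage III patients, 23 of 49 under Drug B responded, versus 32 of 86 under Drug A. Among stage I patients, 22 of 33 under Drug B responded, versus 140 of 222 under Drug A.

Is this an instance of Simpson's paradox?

Stage II: Drug B 78/128 = 60.9%, Drug A 71/133 = 53.4% → Drug B
Stage IV: Drug B 65/177 = 36.7%, Drug A 5/20 = 25.0% → Drug B
Stage III: Drug B 23/49 = 46.9%, Drug A 32/86 = 37.2% → Drug B
Stage I: Drug B 22/33 = 66.7%, Drug A 140/222 = 63.1% → Drug B
Overall: Drug B 188/387 = 48.6%, Drug A 248/461 = 53.8% → Drug A
Drug B wins each disease group but Drug A wins overall — the comparison reverses. Drug B's patients skew toward stage IV, which has a lower base rate.

Yes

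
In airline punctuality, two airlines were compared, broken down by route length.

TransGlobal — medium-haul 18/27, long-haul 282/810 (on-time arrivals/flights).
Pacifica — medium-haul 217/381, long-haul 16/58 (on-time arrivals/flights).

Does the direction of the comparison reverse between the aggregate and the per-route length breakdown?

Yes

Medium-haul: TransGlobal 18/27 = 66.7%, Pacifica 217/381 = 57.0% → TransGlobal
Long-haul: TransGlobal 282/810 = 34.8%, Pacifica 16/58 = 27.6% → TransGlobal
Overall: TransGlobal 300/837 = 35.8%, Pacifica 233/439 = 53.1% → Pacifica
TransGlobal wins each route group but Pacifica wins overall — the comparison reverses. TransGlobal's flights skew toward long-haul, which has a lower base rate.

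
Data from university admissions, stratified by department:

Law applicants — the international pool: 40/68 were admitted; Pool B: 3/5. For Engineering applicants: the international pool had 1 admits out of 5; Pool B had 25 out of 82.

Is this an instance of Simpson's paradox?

Law: the international pool 40/68 = 58.8%, Pool B 3/5 = 60.0% → Pool B
Engineering: the international pool 1/5 = 20.0%, Pool B 25/82 = 30.5% → Pool B
Overall: the international pool 41/73 = 56.2%, Pool B 28/87 = 32.2% → the international pool
Pool B wins each department group but the international pool wins overall — the comparison reverses. Pool B's applicants skew toward Engineering, which has a lower base rate.

Yes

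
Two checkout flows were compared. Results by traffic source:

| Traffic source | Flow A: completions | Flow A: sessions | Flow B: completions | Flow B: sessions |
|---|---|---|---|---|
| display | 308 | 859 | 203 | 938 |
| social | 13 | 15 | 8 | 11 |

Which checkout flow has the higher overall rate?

Flow A

Display: Flow A 308/859 = 35.9%, Flow B 203/938 = 21.6% → Flow A
Social: Flow A 13/15 = 86.7%, Flow B 8/11 = 72.7% → Flow A
Overall: Flow A 321/874 = 36.7%, Flow B 211/949 = 22.2% → Flow A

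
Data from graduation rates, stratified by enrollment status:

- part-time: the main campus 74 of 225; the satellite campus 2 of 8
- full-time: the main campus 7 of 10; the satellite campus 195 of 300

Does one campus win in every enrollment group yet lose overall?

Part-time: the main campus 74/225 = 32.9%, the satellite campus 2/8 = 25.0% → the main campus
Full-time: the main campus 7/10 = 70.0%, the satellite campus 195/300 = 65.0% → the main campus
Overall: the main campus 81/235 = 34.5%, the satellite campus 197/308 = 64.0% → the satellite campus
The main campus wins each enrollment group but the satellite campus wins overall — the comparison reverses. The main campus's students skew toward part-time, which has a lower base rate.

Yes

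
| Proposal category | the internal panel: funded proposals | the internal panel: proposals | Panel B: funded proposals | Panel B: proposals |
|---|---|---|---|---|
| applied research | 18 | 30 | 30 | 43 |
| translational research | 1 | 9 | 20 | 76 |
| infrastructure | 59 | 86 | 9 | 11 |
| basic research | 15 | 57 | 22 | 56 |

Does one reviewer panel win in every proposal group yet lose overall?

Applied research: the internal panel 18/30 = 60.0%, Panel B 30/43 = 69.8% → Panel B
Translational research: the internal panel 1/9 = 11.1%, Panel B 20/76 = 26.3% → Panel B
Infrastructure: the internal panel 59/86 = 68.6%, Panel B 9/11 = 81.8% → Panel B
Basic research: the internal panel 15/57 = 26.3%, Panel B 22/56 = 39.3% → Panel B
Overall: the internal panel 93/182 = 51.1%, Panel B 81/186 = 43.5% → the internal panel
Panel B wins each proposal group but the internal panel wins overall — the comparison reverses. Panel B's proposals skew toward translational research, which has a lower base rate.

Yes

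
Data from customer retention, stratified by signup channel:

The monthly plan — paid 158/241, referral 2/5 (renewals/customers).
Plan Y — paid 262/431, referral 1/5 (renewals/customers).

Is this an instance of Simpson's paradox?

No

Paid: the monthly plan 158/241 = 65.6%, Plan Y 262/431 = 60.8% → the monthly plan
Referral: the monthly plan 2/5 = 40.0%, Plan Y 1/5 = 20.0% → the monthly plan
Overall: the monthly plan 160/246 = 65.0%, Plan Y 263/436 = 60.3% → the monthly plan
The monthly plan wins overall and in every signup group — no reversal.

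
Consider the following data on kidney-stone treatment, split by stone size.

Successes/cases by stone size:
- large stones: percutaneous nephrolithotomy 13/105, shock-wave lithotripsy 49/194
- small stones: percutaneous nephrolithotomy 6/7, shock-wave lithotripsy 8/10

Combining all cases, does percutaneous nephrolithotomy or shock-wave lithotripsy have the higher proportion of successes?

Large stones: percutaneous nephrolithotomy 13/105 = 12.4%, shock-wave lithotripsy 49/194 = 25.3% → shock-wave lithotripsy
Small stones: percutaneous nephrolithotomy 6/7 = 85.7%, shock-wave lithotripsy 8/10 = 80.0% → percutaneous nephrolithotomy
Overall: percutaneous nephrolithotomy 19/112 = 17.0%, shock-wave lithotripsy 57/204 = 27.9% → shock-wave lithotripsy
(Neither sweeps every stone group, but shock-wave lithotripsy has the higher pooled rate.)

shock-wave lithotripsy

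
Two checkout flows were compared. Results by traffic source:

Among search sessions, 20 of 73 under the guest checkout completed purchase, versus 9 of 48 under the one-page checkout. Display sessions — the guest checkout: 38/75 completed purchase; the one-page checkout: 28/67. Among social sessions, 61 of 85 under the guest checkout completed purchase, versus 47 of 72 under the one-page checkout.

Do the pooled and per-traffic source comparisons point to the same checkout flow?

Search: the guest checkout 20/73 = 27.4%, the one-page checkout 9/48 = 18.8% → the guest checkout
Display: the guest checkout 38/75 = 50.7%, the one-page checkout 28/67 = 41.8% → the guest checkout
Social: the guest checkout 61/85 = 71.8%, the one-page checkout 47/72 = 65.3% → the guest checkout
Overall: the guest checkout 119/233 = 51.1%, the one-page checkout 84/187 = 44.9% → the guest checkout
The guest checkout wins overall and in every traffic group — no reversal.

Yes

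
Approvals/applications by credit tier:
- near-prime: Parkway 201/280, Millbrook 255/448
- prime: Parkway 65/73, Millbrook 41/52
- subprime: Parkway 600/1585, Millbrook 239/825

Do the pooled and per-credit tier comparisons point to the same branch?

Near-prime: Parkway 201/280 = 71.8%, Millbrook 255/448 = 56.9% → Parkway
Prime: Parkway 65/73 = 89.0%, Millbrook 41/52 = 78.8% → Parkway
Subprime: Parkway 600/1585 = 37.9%, Millbrook 239/825 = 29.0% → Parkway
Overall: Parkway 866/1938 = 44.7%, Millbrook 535/1325 = 40.4% → Parkway
Parkway wins overall and in every credit group — no reversal.

Yes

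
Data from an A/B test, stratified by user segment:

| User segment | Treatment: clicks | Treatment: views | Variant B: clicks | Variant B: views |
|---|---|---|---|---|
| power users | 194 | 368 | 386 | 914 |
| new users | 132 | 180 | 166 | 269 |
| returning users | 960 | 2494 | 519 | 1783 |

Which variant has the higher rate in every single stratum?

Treatment

Power users: Treatment 194/368 = 52.7%, Variant B 386/914 = 42.2% → Treatment
New users: Treatment 132/180 = 73.3%, Variant B 166/269 = 61.7% → Treatment
Returning users: Treatment 960/2494 = 38.5%, Variant B 519/1783 = 29.1% → Treatment
Treatment has the higher rate in all 3 groups.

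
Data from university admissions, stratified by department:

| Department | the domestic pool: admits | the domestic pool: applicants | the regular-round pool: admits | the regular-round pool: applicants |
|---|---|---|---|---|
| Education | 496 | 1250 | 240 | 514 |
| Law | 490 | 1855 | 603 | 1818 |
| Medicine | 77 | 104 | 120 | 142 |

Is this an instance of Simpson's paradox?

Education: the domestic pool 496/1250 = 39.7%, the regular-round pool 240/514 = 46.7% → the regular-round pool
Law: the domestic pool 490/1855 = 26.4%, the regular-round pool 603/1818 = 33.2% → the regular-round pool
Medicine: the domestic pool 77/104 = 74.0%, the regular-round pool 120/142 = 84.5% → the regular-round pool
Overall: the domestic pool 1063/3209 = 33.1%, the regular-round pool 963/2474 = 38.9% → the regular-round pool
The regular-round pool wins overall and in every department group — no reversal.

No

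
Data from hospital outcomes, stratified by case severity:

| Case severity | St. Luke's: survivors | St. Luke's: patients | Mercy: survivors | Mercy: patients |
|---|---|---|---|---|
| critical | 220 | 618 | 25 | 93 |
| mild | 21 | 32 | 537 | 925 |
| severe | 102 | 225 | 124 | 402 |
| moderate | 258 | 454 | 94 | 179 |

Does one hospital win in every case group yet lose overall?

Critical: St. Luke's 220/618 = 35.6%, Mercy 25/93 = 26.9% → St. Luke's
Mild: St. Luke's 21/32 = 65.6%, Mercy 537/925 = 58.1% → St. Luke's
Severe: St. Luke's 102/225 = 45.3%, Mercy 124/402 = 30.8% → St. Luke's
Moderate: St. Luke's 258/454 = 56.8%, Mercy 94/179 = 52.5% → St. Luke's
Overall: St. Luke's 601/1329 = 45.2%, Mercy 780/1599 = 48.8% → Mercy
St. Luke's wins each case group but Mercy wins overall — the comparison reverses. St. Luke's's patients skew toward critical, which has a lower base rate.

Yes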